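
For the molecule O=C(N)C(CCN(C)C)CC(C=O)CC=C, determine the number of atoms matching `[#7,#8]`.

The query [#7,#8] means: nitrogen or oxygen (comma = OR).
Check the 16 heavy atoms by environment: 12× C → no; 2× N → match; 2× O → match.
Summing the matching environments: 2 + 2 = 4 matching atoms.

4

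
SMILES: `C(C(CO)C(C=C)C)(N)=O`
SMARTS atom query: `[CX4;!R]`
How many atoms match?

4

The query [CX4;!R] means: aliphatic carbon with four total connections, not in a ring.
Check the 10 heavy atoms by environment: 4× C (X4, acyclic) → match; 3× C (X3, acyclic) → no; 1× O (X1, acyclic) → no; 1× N (X3, acyclic) → no; 1× O (X2, acyclic) → no.
That gives 4 matching atoms.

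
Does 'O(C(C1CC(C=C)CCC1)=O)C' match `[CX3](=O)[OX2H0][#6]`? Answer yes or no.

Yes

The pattern [CX3](=O)[OX2H0][#6] describes a carbonyl carbon bonded to an oxygen that is itself bonded to carbon (no H on that O) — an ester.
The molecule carries a methyl-ester group (-C(=O)OCH3), whose atoms satisfy every constraint of the query, so the pattern matches.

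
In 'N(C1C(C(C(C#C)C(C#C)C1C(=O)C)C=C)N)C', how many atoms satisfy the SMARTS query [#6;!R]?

The query [#6;!R] means: carbon not in any ring.
Check the 18 heavy atoms by environment: 6× C (in 6-ring) → no; 2× N (acyclic) → no; 9× C (acyclic) → match; 1× O (acyclic) → no.
That gives 9 matching atoms.

9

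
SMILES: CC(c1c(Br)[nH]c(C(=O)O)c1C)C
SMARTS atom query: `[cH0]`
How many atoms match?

The query [cH0] means: aromatic carbon with no attached hydrogen (substituted or ring-fusion).
Check the 13 heavy atoms by environment: 1× n (aromatic, H1) → no; 4× c (aromatic, H0) → match; 1× Br (H0) → no; 3× C (H3) → no; 1× C (H0) → no; 1× O (H0) → no; 1× O (H1) → no; 1× C (H1) → no.
That gives 4 matching atoms.

4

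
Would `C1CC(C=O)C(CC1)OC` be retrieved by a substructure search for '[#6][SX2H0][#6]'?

No

The pattern [#6][SX2H0][#6] describes an aliphatic sulfur bridging two carbons with no H on the sulfur — a thioether.
The closest candidate here is a methoxy ether (-OCH3), but the bridging atom is O, not S. No other fragment satisfies the full query, so there is no match.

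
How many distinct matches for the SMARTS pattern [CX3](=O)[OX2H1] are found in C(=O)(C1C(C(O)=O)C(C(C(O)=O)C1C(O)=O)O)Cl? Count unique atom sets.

3

[CX3](=O)[OX2H1] is the SMARTS for a carboxylic acid: an sp2 carbon double-bonded to O and single-bonded to an -OH oxygen.
The molecule carries 3 separate instances of a carboxylic acid group (-C(=O)OH) meeting every constraint; each maps to a distinct set of atoms, giving 3 matches.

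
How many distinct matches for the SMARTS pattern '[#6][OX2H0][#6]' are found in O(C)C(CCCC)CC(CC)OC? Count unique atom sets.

2

[#6][OX2H0][#6] is the SMARTS for an ether: an aliphatic oxygen bridging two carbons with no H on the oxygen.
The molecule carries 2 separate instances of a methoxy ether (-OCH3) meeting every constraint; each maps to a distinct set of atoms, giving 2 matches.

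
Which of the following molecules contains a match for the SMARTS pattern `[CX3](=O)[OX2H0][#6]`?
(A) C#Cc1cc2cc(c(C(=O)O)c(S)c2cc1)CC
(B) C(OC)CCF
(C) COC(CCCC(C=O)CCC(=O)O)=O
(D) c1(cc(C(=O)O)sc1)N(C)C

C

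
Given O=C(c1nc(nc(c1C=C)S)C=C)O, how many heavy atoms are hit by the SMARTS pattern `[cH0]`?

4

The query [cH0] means: aromatic carbon with no attached hydrogen (substituted or ring-fusion).
Check the 14 heavy atoms by environment: 2× n (aromatic, H0) → no; 4× c (aromatic, H0) → match; 1× S (H1) → no; 1× C (H0) → no; 1× O (H0) → no; 1× O (H1) → no; 2× C (H1) → no; 2× C (H2) → no.
That gives 4 matching atoms.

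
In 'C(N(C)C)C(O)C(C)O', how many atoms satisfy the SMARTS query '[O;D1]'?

2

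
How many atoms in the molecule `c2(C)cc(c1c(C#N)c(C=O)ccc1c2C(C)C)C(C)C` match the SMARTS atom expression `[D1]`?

The query [D1] means: atom with exactly one heavy-atom neighbour (degree 1).
Check the 21 heavy atoms by environment: 7× c (aromatic, D3) → no; 3× c (aromatic, D2) → no; 2× C (D2) → no; 1× O (D1) → match; 5× C (D1) → match; 2× C (D3) → no; 1× N (D1) → match.
Summing the matching environments: 1 + 5 + 1 = 7 matching atoms.

7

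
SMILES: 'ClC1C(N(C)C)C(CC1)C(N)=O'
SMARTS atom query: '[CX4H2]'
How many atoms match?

The query [CX4H2] means: sp3 carbon (X4) with exactly two hydrogens.
Check the 12 heavy atoms by environment: 2× C (H2, X4) → match; 3× C (H1, X4) → no; 1× Cl (H0, X1) → no; 1× N (H0, X3) → no; 2× C (H3, X4) → no; 1× C (H0, X3) → no; 1× O (H0, X1) → no; 1× N (H2, X3) → no.
That gives 2 matching atoms.

2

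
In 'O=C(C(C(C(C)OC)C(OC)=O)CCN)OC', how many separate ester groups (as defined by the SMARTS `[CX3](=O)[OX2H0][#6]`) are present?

2

[CX3](=O)[OX2H0][#6] is the SMARTS for an ester: a carbonyl carbon bonded to an oxygen that is itself bonded to carbon (no H on that O).
The molecule carries 2 separate instances of a methyl-ester group (-C(=O)OCH3) meeting every constraint; each maps to a distinct set of atoms, giving 2 matches.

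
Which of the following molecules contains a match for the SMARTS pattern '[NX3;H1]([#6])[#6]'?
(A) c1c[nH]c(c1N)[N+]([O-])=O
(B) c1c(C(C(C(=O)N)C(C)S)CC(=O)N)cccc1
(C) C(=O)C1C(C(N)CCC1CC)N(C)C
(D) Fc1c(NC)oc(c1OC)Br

D

[NX3;H1]([#6])[#6] describes a trivalent nitrogen with one H, bonded to two carbons (a secondary amine).
(A) has a primary amino group (-NH2) but the nitrogen has H2 and only one carbon neighbour.
(B) has a primary amide (-C(=O)NH2) but the -C(=O)NH2 nitrogen has H2, not H1.
(C) has a dimethylamino group (-N(CH3)2) but the nitrogen has H0, not H1.
(D) contains an N-methylamino group (-NHCH3), which satisfies every atom and bond constraint.
So the answer is (D).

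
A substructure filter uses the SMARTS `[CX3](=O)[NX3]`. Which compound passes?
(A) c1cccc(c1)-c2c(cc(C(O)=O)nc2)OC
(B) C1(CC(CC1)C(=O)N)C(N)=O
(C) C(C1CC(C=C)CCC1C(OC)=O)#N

[CX3](=O)[NX3] describes a carbonyl carbon bonded to a trivalent nitrogen (an amide).
(A) has a carboxylic acid group (-C(=O)OH) but the carbonyl is bonded to O, not to an NX3 nitrogen.
(B) contains a primary amide (-C(=O)NH2), which satisfies every atom and bond constraint.
(C) has a nitrile (-C#N) but the nitrile N is NX1 (triple-bonded), not NX3.
So the answer is (B).

B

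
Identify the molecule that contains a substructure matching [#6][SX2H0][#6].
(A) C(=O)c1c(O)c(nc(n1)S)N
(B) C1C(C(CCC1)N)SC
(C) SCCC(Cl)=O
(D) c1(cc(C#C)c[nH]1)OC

[#6][SX2H0][#6] describes an aliphatic sulfur bridging two carbons with no H on the sulfur (a thioether).
(A) has a thiol (-SH) but the sulfur has H1, not H0 bridging two carbons.
(B) contains a methylthio ether (-SCH3), which satisfies every atom and bond constraint.
(C) has a thiol (-SH) but the sulfur has H1, not H0 bridging two carbons.
(D) has a methoxy ether (-OCH3) but the bridging atom is O, not S.
So the answer is (B).

B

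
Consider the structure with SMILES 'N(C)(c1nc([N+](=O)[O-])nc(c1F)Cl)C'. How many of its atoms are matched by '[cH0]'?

4

The query [cH0] means: aromatic carbon with no attached hydrogen (substituted or ring-fusion).
Check the 14 heavy atoms by environment: 2× n (aromatic, H0) → no; 4× c (aromatic, H0) → match; 1× Cl (H0) → no; 1× F (H0) → no; 1× N (charge +1, H0) → no; 1× O (charge -1, H0) → no; 1× O (H0) → no; 1× N (H0) → no; 2× C (H3) → no.
That gives 4 matching atoms.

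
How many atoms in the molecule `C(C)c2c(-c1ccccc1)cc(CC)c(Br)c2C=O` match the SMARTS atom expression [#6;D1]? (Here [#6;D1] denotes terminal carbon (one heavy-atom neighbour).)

2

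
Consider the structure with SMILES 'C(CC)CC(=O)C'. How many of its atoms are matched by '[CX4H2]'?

3

The query [CX4H2] means: sp3 carbon (X4) with exactly two hydrogens.
Check the 7 heavy atoms by environment: 3× C (H2, X4) → match; 1× C (H0, X3) → no; 1× O (H0, X1) → no; 2× C (H3, X4) → no.
That gives 3 matching atoms.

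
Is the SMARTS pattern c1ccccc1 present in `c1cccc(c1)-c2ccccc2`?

The pattern c1ccccc1 describes six aromatic carbons in a ring — a benzene ring.
The molecule carries a phenyl ring, whose atoms satisfy every constraint of the query, so the pattern matches.

Yes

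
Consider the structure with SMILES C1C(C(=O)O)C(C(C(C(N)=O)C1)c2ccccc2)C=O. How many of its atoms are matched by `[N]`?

Check the 20 heavy atoms by environment: 9× C → no; 4× O → no; 6× c (aromatic) → no; 1× N → match.
That gives 1 matching atom.

1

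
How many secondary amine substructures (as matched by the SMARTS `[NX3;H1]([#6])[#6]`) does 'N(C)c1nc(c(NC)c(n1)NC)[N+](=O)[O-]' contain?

3

[NX3;H1]([#6])[#6] is the SMARTS for a secondary amine: a trivalent nitrogen with one H, bonded to two carbons.
The molecule carries 3 separate instances of an N-methylamino group (-NHCH3) meeting every constraint; each maps to a distinct set of atoms, giving 3 matches.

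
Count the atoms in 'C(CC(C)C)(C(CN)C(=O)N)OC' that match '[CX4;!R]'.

Check the 13 heavy atoms by environment: 8× C (X4, acyclic) → match; 1× O (X2, acyclic) → no; 1× C (X3, acyclic) → no; 1× O (X1, acyclic) → no; 2× N (X3, acyclic) → no.
That gives 8 matching atoms.

8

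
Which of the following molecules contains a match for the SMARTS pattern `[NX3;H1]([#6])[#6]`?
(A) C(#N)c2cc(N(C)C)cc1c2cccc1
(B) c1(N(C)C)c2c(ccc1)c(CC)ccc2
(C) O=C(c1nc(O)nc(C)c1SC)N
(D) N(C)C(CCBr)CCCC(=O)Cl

D

[NX3;H1]([#6])[#6] describes a trivalent nitrogen with one H, bonded to two carbons (a secondary amine).
(A) has a dimethylamino group (-N(CH3)2) but the nitrogen has H0, not H1.
(B) has a dimethylamino group (-N(CH3)2) but the nitrogen has H0, not H1.
(C) has a primary amide (-C(=O)NH2) but the -C(=O)NH2 nitrogen has H2, not H1.
(D) contains an N-methylamino group (-NHCH3), which satisfies every atom and bond constraint.
So the answer is (D).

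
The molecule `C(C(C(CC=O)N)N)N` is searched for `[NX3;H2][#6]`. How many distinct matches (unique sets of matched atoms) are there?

[NX3;H2][#6] is the SMARTS for a primary amine: a trivalent nitrogen with two H attached to carbon.
The molecule carries 3 separate instances of a primary amino group (-NH2) meeting every constraint; each maps to a distinct set of atoms, giving 3 matches.

3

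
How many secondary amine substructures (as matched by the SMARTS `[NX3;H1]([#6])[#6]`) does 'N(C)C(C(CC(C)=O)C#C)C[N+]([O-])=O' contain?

[NX3;H1]([#6])[#6] is the SMARTS for a secondary amine: a trivalent nitrogen with one H, bonded to two carbons.
Exactly one fragment in the molecule meets all constraints, giving 1 match.

1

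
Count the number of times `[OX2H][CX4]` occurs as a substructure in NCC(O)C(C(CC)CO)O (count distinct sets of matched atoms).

[OX2H][CX4] is the SMARTS for an aliphatic alcohol: a hydroxyl oxygen bound to an sp3 (X4) carbon.
The molecule carries 3 separate instances of a hydroxyl group (-OH) meeting every constraint; each maps to a distinct set of atoms, giving 3 matches.

3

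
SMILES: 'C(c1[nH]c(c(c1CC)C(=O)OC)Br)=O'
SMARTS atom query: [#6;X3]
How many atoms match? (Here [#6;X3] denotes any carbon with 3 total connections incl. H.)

The query [#6;X3] means: any carbon (aromatic or not) with three total connections.
Check the 14 heavy atoms by environment: 1× n (aromatic, X3) → no; 4× c (aromatic, X3) → match; 2× C (X3) → match; 2× O (X1) → no; 1× O (X2) → no; 3× C (X4) → no; 1× Br (X1) → no.
Summing the matching environments: 4 + 2 = 6 matching atoms.

6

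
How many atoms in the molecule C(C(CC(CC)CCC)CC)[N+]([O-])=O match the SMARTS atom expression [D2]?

Check the 14 heavy atoms by environment: 3× C (D1) → no; 6× C (D2) → match; 2× C (D3) → no; 1× N (charge +1, D3) → no; 1× O (charge -1, D1) → no; 1× O (D1) → no.
That gives 6 matching atoms.

6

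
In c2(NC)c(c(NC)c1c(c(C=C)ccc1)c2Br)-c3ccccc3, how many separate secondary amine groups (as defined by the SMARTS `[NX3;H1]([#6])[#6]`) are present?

2

[NX3;H1]([#6])[#6] is the SMARTS for a secondary amine: a trivalent nitrogen with one H, bonded to two carbons.
The molecule carries 2 separate instances of an N-methylamino group (-NHCH3) meeting every constraint; each maps to a distinct set of atoms, giving 2 matches.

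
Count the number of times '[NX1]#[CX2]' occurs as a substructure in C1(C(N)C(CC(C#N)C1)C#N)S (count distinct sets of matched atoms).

2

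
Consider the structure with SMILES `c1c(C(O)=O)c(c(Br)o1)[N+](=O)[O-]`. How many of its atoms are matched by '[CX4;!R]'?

0

The query [CX4;!R] means: aliphatic carbon with four total connections, not in a ring.
Check the 12 heavy atoms by environment: 1× o (aromatic, X2, in 5-ring) → no; 4× c (aromatic, X3, in 5-ring) → no; 1× C (X3, acyclic) → no; 2× O (X1, acyclic) → no; 1× O (X2, acyclic) → no; 1× Br (X1, acyclic) → no; 1× N (charge +1, X3, acyclic) → no; 1× O (charge -1, X1, acyclic) → no.
No environment satisfies the query, so 0 matching atoms.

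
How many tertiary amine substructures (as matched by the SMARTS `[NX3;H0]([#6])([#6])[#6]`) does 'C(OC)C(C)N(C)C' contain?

[NX3;H0]([#6])([#6])[#6] is the SMARTS for a tertiary amine: a trivalent nitrogen with no H, bonded to three carbons.
Exactly one fragment in the molecule meets all constraints, giving 1 match.

1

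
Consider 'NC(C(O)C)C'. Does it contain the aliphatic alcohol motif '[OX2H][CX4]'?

The pattern [OX2H][CX4] describes a hydroxyl oxygen bound to an sp3 (X4) carbon — an aliphatic alcohol.
The molecule carries a hydroxyl group (-OH), whose atoms satisfy every constraint of the query, so the pattern matches.

Yes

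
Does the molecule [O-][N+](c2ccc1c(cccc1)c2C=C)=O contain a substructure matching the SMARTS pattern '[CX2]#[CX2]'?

The pattern [CX2]#[CX2] describes a carbon-carbon triple bond — an alkyne.
The closest candidate here is a vinyl group (-CH=CH2), but the C=C is a double bond; both carbons are CX3, not CX2. No other fragment satisfies the full query, so there is no match.

No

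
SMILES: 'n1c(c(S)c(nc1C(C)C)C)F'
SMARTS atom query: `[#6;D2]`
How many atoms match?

Check the 12 heavy atoms by environment: 2× n (aromatic, D2) → no; 4× c (aromatic, D3) → no; 1× C (D3) → no; 3× C (D1) → no; 1× S (D1) → no; 1× F (D1) → no.
No environment satisfies the query, so 0 matching atoms.

0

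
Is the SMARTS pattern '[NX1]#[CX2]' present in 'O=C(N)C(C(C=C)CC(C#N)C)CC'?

Yes

The pattern [NX1]#[CX2] describes a nitrogen triple-bonded to a two-connected carbon — a nitrile.
The molecule carries a nitrile (-C#N), whose atoms satisfy every constraint of the query, so the pattern matches.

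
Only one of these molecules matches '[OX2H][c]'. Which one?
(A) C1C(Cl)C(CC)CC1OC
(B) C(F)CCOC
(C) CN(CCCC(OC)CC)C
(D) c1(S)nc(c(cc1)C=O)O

[OX2H][c] describes a hydroxyl oxygen attached to an aromatic carbon (a phenol).
(A) has a methoxy ether (-OCH3) but the oxygen has H0, not H1.
(B) has a methoxy ether (-OCH3) but the oxygen has H0, not H1.
(C) has a methoxy ether (-OCH3) but the oxygen has H0, not H1.
(D) contains a hydroxyl group (-OH), which satisfies every atom and bond constraint.
So the answer is (D).

D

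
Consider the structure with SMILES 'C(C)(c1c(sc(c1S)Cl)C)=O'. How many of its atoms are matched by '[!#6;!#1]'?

4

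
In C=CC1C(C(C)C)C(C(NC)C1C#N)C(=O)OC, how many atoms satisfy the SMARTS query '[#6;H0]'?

2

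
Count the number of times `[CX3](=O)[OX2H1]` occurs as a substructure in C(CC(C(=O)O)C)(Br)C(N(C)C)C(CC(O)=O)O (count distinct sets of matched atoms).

[CX3](=O)[OX2H1] is the SMARTS for a carboxylic acid: an sp2 carbon double-bonded to O and single-bonded to an -OH oxygen.
The molecule carries 2 separate instances of a carboxylic acid group (-C(=O)OH) meeting every constraint; each maps to a distinct set of atoms, giving 2 matches.

2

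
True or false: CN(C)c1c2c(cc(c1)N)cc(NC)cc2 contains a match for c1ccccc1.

The pattern c1ccccc1 describes six aromatic carbons in a ring — a benzene ring.
The required atom environment is present in the molecule, so the pattern matches.

True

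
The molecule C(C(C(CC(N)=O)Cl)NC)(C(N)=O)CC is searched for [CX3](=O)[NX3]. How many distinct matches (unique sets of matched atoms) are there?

[CX3](=O)[NX3] is the SMARTS for an amide: a carbonyl carbon bonded to a trivalent nitrogen.
The molecule carries 2 separate instances of a primary amide (-C(=O)NH2) meeting every constraint; each maps to a distinct set of atoms, giving 2 matches.

2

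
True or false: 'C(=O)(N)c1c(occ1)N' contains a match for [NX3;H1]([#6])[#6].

The pattern [NX3;H1]([#6])[#6] describes a trivalent nitrogen with one H, bonded to two carbons — a secondary amine.
The closest candidate here is a primary amino group (-NH2), but the nitrogen has H2 and only one carbon neighbour. No other fragment satisfies the full query, so there is no match.

False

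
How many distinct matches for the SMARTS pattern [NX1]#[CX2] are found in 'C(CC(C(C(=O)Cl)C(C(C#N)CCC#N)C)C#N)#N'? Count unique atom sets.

4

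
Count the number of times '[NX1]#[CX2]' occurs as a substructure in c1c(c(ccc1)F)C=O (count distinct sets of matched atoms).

0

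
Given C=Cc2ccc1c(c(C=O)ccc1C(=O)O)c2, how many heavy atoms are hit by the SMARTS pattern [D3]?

6

The query [D3] means: atom with exactly three heavy-atom neighbours.
Check the 17 heavy atoms by environment: 5× c (aromatic, D3) → match; 5× c (aromatic, D2) → no; 1× C (D3) → match; 3× O (D1) → no; 2× C (D2) → no; 1× C (D1) → no.
Summing the matching environments: 5 + 1 = 6 matching atoms.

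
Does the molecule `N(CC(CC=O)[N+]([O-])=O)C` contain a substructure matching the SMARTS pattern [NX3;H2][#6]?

The pattern [NX3;H2][#6] describes a trivalent nitrogen with two H attached to carbon — a primary amine.
The closest candidate here is an N-methylamino group (-NHCH3), but the nitrogen bears two carbons and only one H (H1), not H2. No other fragment satisfies the full query, so there is no match.

No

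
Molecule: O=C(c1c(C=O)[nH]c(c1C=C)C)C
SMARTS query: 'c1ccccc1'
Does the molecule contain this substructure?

No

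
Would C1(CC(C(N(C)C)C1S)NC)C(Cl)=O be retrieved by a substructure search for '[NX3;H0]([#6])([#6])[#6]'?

The pattern [NX3;H0]([#6])([#6])[#6] describes a trivalent nitrogen with no H, bonded to three carbons — a tertiary amine.
The molecule carries a dimethylamino group (-N(CH3)2), whose atoms satisfy every constraint of the query, so the pattern matches.

Yes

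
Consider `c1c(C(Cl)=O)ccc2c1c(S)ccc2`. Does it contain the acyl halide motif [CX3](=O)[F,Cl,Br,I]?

The pattern [CX3](=O)[F,Cl,Br,I] describes a carbonyl carbon bonded to a halogen — an acyl halide.
The molecule carries an acyl chloride (-C(=O)Cl), whose atoms satisfy every constraint of the query, so the pattern matches.

Yes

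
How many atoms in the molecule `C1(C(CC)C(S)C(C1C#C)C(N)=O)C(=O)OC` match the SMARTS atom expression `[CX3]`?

Check the 17 heavy atoms by environment: 8× C (X4) → no; 2× C (X2) → no; 2× C (X3) → match; 2× O (X1) → no; 1× N (X3) → no; 1× O (X2) → no; 1× S (X2) → no.
That gives 2 matching atoms.

2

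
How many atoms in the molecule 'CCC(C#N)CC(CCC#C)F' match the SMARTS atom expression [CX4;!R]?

The query [CX4;!R] means: aliphatic carbon with four total connections, not in a ring.
Check the 12 heavy atoms by environment: 7× C (X4, acyclic) → match; 3× C (X2, acyclic) → no; 1× N (X1, acyclic) → no; 1× F (X1, acyclic) → no.
That gives 7 matching atoms.

7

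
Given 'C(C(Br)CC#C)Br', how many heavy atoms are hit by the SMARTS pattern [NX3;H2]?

0

The query [NX3;H2] means: aliphatic N with 3 total connections, two of them H — an -NH2 nitrogen (amine or amide).
Check the 7 heavy atoms by environment: 2× C (H2, X4) → no; 1× C (H1, X4) → no; 2× Br (H0, X1) → no; 1× C (H0, X2) → no; 1× C (H1, X2) → no.
No environment satisfies the query, so 0 matching atoms.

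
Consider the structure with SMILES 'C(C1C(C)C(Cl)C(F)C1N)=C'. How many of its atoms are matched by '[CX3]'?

2

The query [CX3] means: C with X3: aliphatic carbon with exactly 3 total connections.
Check the 11 heavy atoms by environment: 6× C (X4) → no; 1× F (X1) → no; 2× C (X3) → match; 1× Cl (X1) → no; 1× N (X3) → no.
That gives 2 matching atoms.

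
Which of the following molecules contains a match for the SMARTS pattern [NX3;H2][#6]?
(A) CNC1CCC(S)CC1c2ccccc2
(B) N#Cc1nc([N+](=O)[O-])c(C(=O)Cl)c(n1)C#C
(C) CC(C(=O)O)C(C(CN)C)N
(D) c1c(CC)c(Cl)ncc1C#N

[NX3;H2][#6] describes a trivalent nitrogen with two H attached to carbon (a primary amine).
(A) has an N-methylamino group (-NHCH3) but the nitrogen bears two carbons and only one H (H1), not H2.
(B) has a nitrile (-C#N) but the nitrogen is NX1 (triple-bonded), not NX3 with two H.
(C) contains a primary amino group (-NH2), which satisfies every atom and bond constraint.
(D) has a nitrile (-C#N) but the nitrogen is NX1 (triple-bonded), not NX3 with two H.
So the answer is (C).

C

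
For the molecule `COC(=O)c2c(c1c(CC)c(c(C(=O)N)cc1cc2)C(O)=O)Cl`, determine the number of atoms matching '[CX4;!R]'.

The query [CX4;!R] means: aliphatic carbon with four total connections, not in a ring.
Check the 23 heavy atoms by environment: 10× c (aromatic, X3, in 6-ring) → no; 3× C (X3, acyclic) → no; 3× O (X1, acyclic) → no; 1× N (X3, acyclic) → no; 1× Cl (X1, acyclic) → no; 3× C (X4, acyclic) → match; 2× O (X2, acyclic) → no.
That gives 3 matching atoms.

3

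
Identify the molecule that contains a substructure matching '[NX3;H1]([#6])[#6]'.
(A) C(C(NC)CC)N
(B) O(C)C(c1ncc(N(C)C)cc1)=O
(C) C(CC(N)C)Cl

A

[NX3;H1]([#6])[#6] describes a trivalent nitrogen with one H, bonded to two carbons (a secondary amine).
(A) contains an N-methylamino group (-NHCH3), which satisfies every atom and bond constraint.
(B) has a dimethylamino group (-N(CH3)2) but the nitrogen has H0, not H1.
(C) has a primary amino group (-NH2) but the nitrogen has H2 and only one carbon neighbour.
So the answer is (A).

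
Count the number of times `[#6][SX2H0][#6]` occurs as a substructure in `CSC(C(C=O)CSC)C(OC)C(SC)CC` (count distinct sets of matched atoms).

3

[#6][SX2H0][#6] is the SMARTS for a thioether: an aliphatic sulfur bridging two carbons with no H on the sulfur.
The molecule carries 3 separate instances of a methylthio ether (-SCH3) meeting every constraint; each maps to a distinct set of atoms, giving 3 matches.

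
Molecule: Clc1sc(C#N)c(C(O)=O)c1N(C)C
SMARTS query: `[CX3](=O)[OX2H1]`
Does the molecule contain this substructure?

The pattern [CX3](=O)[OX2H1] describes an sp2 carbon double-bonded to O and single-bonded to an -OH oxygen — a carboxylic acid.
The molecule carries a carboxylic acid group (-C(=O)OH), whose atoms satisfy every constraint of the query, so the pattern matches.

Yes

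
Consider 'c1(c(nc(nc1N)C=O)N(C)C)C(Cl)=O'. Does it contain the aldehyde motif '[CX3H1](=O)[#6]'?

The pattern [CX3H1](=O)[#6] describes an sp2 carbon with one H, double-bonded to O and single-bonded to carbon — an aldehyde.
The molecule carries an aldehyde (-CHO), whose atoms satisfy every constraint of the query, so the pattern matches.

Yes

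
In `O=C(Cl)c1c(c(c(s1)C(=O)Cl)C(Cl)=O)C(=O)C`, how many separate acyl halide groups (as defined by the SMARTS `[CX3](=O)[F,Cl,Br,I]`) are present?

[CX3](=O)[F,Cl,Br,I] is the SMARTS for an acyl halide: a carbonyl carbon bonded to a halogen.
The molecule carries 3 separate instances of an acyl chloride (-C(=O)Cl) meeting every constraint; each maps to a distinct set of atoms, giving 3 matches.

3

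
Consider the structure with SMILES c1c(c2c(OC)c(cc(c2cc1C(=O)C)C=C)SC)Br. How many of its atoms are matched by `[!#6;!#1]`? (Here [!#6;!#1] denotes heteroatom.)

4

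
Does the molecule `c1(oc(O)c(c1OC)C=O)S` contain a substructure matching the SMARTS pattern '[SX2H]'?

The pattern [SX2H] describes an aliphatic sulfur with two connections, one being H — a thiol.
The molecule carries a thiol (-SH), whose atoms satisfy every constraint of the query, so the pattern matches.

Yes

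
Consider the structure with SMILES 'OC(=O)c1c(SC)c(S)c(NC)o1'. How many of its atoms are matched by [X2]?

The query [X2] means: any atom with exactly two total connections (bonds + H).
Check the 13 heavy atoms by environment: 1× o (aromatic, X2) → match; 4× c (aromatic, X3) → no; 2× S (X2) → match; 2× C (X4) → no; 1× N (X3) → no; 1× C (X3) → no; 1× O (X1) → no; 1× O (X2) → match.
Summing the matching environments: 1 + 2 + 1 = 4 matching atoms.

4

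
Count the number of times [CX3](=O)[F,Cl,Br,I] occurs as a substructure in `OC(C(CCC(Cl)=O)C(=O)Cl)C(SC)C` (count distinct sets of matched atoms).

[CX3](=O)[F,Cl,Br,I] is the SMARTS for an acyl halide: a carbonyl carbon bonded to a halogen.
The molecule carries 2 separate instances of an acyl chloride (-C(=O)Cl) meeting every constraint; each maps to a distinct set of atoms, giving 2 matches.

2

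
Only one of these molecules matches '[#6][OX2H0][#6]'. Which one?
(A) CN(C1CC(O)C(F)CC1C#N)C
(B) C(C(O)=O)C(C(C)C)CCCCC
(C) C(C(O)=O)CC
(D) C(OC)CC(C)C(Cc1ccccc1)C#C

D

[#6][OX2H0][#6] describes an aliphatic oxygen bridging two carbons with no H on the oxygen (an ether).
(A) has a hydroxyl group (-OH) but the oxygen has H1, not H0 bridging two carbons.
(B) has a carboxylic acid group (-C(=O)OH) but the -OH oxygen has H1; the =O is OX1, not OX2.
(C) has a carboxylic acid group (-C(=O)OH) but the -OH oxygen has H1; the =O is OX1, not OX2.
(D) contains a methoxy ether (-OCH3), which satisfies every atom and bond constraint.
So the answer is (D).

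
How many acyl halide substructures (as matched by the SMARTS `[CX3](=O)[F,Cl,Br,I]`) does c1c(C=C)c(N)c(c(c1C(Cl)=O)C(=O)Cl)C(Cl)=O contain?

[CX3](=O)[F,Cl,Br,I] is the SMARTS for an acyl halide: a carbonyl carbon bonded to a halogen.
The molecule carries 3 separate instances of an acyl chloride (-C(=O)Cl) meeting every constraint; each maps to a distinct set of atoms, giving 3 matches.

3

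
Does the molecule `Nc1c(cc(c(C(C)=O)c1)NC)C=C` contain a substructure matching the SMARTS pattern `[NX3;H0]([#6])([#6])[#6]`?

No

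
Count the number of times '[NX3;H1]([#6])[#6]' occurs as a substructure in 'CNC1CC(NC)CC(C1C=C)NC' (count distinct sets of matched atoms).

3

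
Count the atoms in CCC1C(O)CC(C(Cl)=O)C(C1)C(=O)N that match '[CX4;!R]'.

2

Check the 15 heavy atoms by environment: 6× C (X4, in 6-ring) → no; 2× C (X3, acyclic) → no; 2× O (X1, acyclic) → no; 1× Cl (X1, acyclic) → no; 2× C (X4, acyclic) → match; 1× O (X2, acyclic) → no; 1× N (X3, acyclic) → no.
That gives 2 matching atoms.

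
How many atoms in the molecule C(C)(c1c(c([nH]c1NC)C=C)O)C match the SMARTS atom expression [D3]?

The query [D3] means: atom with exactly three heavy-atom neighbours.
Check the 13 heavy atoms by environment: 1× n (aromatic, D2) → no; 4× c (aromatic, D3) → match; 1× O (D1) → no; 1× C (D3) → match; 4× C (D1) → no; 1× C (D2) → no; 1× N (D2) → no.
Summing the matching environments: 4 + 1 = 5 matching atoms.

5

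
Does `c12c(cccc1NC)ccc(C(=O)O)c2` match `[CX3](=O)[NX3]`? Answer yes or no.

The pattern [CX3](=O)[NX3] describes a carbonyl carbon bonded to a trivalent nitrogen — an amide.
The closest candidate here is a carboxylic acid group (-C(=O)OH), but the carbonyl is bonded to O, not to an NX3 nitrogen. No other fragment satisfies the full query, so there is no match.

No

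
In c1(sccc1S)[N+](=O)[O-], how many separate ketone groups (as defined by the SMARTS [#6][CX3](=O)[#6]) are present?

[#6][CX3](=O)[#6] is the SMARTS for a ketone: a carbonyl carbon (no H) flanked by two carbons.
No fragment in the molecule satisfies every constraint, giving 0 matches.

0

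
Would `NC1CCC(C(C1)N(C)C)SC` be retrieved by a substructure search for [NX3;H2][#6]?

The pattern [NX3;H2][#6] describes a trivalent nitrogen with two H attached to carbon — a primary amine.
The molecule carries a primary amino group (-NH2), whose atoms satisfy every constraint of the query, so the pattern matches.

Yes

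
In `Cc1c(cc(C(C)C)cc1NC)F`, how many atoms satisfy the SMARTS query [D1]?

5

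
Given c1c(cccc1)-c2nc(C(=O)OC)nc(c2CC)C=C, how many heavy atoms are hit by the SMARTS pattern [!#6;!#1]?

4

Check the 20 heavy atoms by environment: 2× n (aromatic) → match; 10× c (aromatic) → no; 6× C → no; 2× O → match.
Summing the matching environments: 2 + 2 = 4 matching atoms.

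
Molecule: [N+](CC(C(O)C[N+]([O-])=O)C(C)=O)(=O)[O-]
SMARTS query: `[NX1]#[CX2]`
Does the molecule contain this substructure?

The pattern [NX1]#[CX2] describes a nitrogen triple-bonded to a two-connected carbon — a nitrile.
The closest candidate here is a nitro group (-[N+](=O)[O-]), but there is no C#N triple bond. No other fragment satisfies the full query, so there is no match.

No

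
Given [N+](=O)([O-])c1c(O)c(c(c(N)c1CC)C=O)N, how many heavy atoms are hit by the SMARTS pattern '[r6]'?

6

Check the 16 heavy atoms by environment: 6× c (aromatic, in 6-ring) → match; 3× C (acyclic) → no; 3× O (acyclic) → no; 1× N (charge +1, acyclic) → no; 1× O (charge -1, acyclic) → no; 2× N (acyclic) → no.
That gives 6 matching atoms.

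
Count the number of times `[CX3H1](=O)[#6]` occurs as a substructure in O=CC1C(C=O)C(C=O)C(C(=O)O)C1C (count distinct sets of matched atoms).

3

[CX3H1](=O)[#6] is the SMARTS for an aldehyde: an sp2 carbon with one H, double-bonded to O and single-bonded to carbon.
The molecule carries 3 separate instances of an aldehyde (-CHO) meeting every constraint; each maps to a distinct set of atoms, giving 3 matches.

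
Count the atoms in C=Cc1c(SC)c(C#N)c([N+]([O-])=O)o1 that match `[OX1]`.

2

The query [OX1] means: aliphatic oxygen with one total connection — typically a carbonyl =O or an oxide.
Check the 14 heavy atoms by environment: 1× o (aromatic, X2) → no; 4× c (aromatic, X3) → no; 1× S (X2) → no; 1× C (X4) → no; 1× C (X2) → no; 1× N (X1) → no; 2× C (X3) → no; 1× N (charge +1, X3) → no; 1× O (charge -1, X1) → match; 1× O (X1) → match.
Summing the matching environments: 1 + 1 = 2 matching atoms.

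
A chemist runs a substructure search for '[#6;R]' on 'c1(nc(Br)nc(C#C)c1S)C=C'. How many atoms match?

The query [#6;R] means: carbon that is part of a ring.
Check the 12 heavy atoms by environment: 2× n (aromatic, in 6-ring) → no; 4× c (aromatic, in 6-ring) → match; 1× S (acyclic) → no; 4× C (acyclic) → no; 1× Br (acyclic) → no.
That gives 4 matching atoms.

4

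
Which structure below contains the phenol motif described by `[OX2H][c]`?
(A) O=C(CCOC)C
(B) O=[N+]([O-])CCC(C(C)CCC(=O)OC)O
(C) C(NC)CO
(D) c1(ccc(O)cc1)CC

D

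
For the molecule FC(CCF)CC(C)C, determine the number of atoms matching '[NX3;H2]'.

0

The query [NX3;H2] means: aliphatic N with 3 total connections, two of them H — an -NH2 nitrogen (amine or amide).
Check the 9 heavy atoms by environment: 3× C (H2, X4) → no; 2× C (H1, X4) → no; 2× F (H0, X1) → no; 2× C (H3, X4) → no.
No environment satisfies the query, so 0 matching atoms.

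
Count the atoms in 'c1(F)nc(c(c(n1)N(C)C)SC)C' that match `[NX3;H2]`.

0

The query [NX3;H2] means: aliphatic N with 3 total connections, two of them H — an -NH2 nitrogen (amine or amide).
Check the 13 heavy atoms by environment: 2× n (aromatic, H0, X2) → no; 4× c (aromatic, H0, X3) → no; 4× C (H3, X4) → no; 1× F (H0, X1) → no; 1× S (H0, X2) → no; 1× N (H0, X3) → no.
No environment satisfies the query, so 0 matching atoms.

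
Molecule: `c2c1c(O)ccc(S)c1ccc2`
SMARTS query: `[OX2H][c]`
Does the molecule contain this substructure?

Yes

The pattern [OX2H][c] describes a hydroxyl oxygen attached to an aromatic carbon — a phenol.
The molecule carries a hydroxyl group (-OH), whose atoms satisfy every constraint of the query, so the pattern matches.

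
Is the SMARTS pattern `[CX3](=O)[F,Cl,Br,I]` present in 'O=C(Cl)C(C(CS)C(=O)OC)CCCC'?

Yes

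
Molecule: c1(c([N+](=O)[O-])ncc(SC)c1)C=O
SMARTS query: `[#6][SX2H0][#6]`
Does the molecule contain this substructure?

Yes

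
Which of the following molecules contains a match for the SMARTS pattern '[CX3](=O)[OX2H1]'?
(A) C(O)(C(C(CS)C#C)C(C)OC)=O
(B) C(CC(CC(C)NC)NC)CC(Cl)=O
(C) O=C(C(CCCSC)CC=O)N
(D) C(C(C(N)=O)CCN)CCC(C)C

A

[CX3](=O)[OX2H1] describes an sp2 carbon double-bonded to O and single-bonded to an -OH oxygen (a carboxylic acid).
(A) contains a carboxylic acid group (-C(=O)OH), which satisfies every atom and bond constraint.
(B) has an acyl chloride (-C(=O)Cl) but the carbonyl is bonded to Cl, not to an -OH oxygen.
(C) has a primary amide (-C(=O)NH2) but the carbonyl is bonded to N, not to an -OH oxygen.
(D) has a primary amide (-C(=O)NH2) but the carbonyl is bonded to N, not to an -OH oxygen.
So the answer is (A).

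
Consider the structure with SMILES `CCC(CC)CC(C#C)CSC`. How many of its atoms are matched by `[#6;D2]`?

5

Check the 12 heavy atoms by environment: 5× C (D2) → match; 2× C (D3) → no; 4× C (D1) → no; 1× S (D2) → no.
That gives 5 matching atoms.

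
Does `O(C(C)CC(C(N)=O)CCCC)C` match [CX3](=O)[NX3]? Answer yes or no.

The pattern [CX3](=O)[NX3] describes a carbonyl carbon bonded to a trivalent nitrogen — an amide.
The molecule carries a primary amide (-C(=O)NH2), whose atoms satisfy every constraint of the query, so the pattern matches.

Yes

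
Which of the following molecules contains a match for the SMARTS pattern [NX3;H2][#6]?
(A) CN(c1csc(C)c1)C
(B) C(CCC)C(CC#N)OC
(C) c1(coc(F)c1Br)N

[NX3;H2][#6] describes a trivalent nitrogen with two H attached to carbon (a primary amine).
(A) has a dimethylamino group (-N(CH3)2) but the nitrogen has H0, not H2.
(B) has a nitrile (-C#N) but the nitrogen is NX1 (triple-bonded), not NX3 with two H.
(C) contains a primary amino group (-NH2), which satisfies every atom and bond constraint.
So the answer is (C).

C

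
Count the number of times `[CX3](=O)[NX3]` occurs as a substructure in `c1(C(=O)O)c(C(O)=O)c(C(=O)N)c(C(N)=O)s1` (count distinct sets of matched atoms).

2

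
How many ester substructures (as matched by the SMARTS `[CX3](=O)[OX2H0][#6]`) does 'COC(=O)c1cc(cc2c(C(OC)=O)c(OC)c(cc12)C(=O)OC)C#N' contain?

[CX3](=O)[OX2H0][#6] is the SMARTS for an ester: a carbonyl carbon bonded to an oxygen that is itself bonded to carbon (no H on that O).
The molecule carries 3 separate instances of a methyl-ester group (-C(=O)OCH3) meeting every constraint; each maps to a distinct set of atoms, giving 3 matches.

3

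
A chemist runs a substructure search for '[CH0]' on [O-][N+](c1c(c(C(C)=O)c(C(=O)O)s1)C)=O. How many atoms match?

2

The query [CH0] means: aliphatic carbon with no attached hydrogen.
Check the 15 heavy atoms by environment: 1× s (aromatic, H0) → no; 4× c (aromatic, H0) → no; 2× C (H3) → no; 2× C (H0) → match; 3× O (H0) → no; 1× O (H1) → no; 1× N (charge +1, H0) → no; 1× O (charge -1, H0) → no.
That gives 2 matching atoms.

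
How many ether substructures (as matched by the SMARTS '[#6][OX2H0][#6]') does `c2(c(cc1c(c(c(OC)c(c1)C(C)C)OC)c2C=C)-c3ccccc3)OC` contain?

[#6][OX2H0][#6] is the SMARTS for an ether: an aliphatic oxygen bridging two carbons with no H on the oxygen.
The molecule carries 3 separate instances of a methoxy ether (-OCH3) meeting every constraint; each maps to a distinct set of atoms, giving 3 matches.

3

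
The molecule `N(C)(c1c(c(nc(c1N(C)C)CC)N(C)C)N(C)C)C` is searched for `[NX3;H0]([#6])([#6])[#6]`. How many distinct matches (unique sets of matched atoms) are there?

4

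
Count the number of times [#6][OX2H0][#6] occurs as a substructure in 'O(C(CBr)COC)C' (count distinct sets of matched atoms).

2

[#6][OX2H0][#6] is the SMARTS for an ether: an aliphatic oxygen bridging two carbons with no H on the oxygen.
The molecule carries 2 separate instances of a methoxy ether (-OCH3) meeting every constraint; each maps to a distinct set of atoms, giving 2 matches.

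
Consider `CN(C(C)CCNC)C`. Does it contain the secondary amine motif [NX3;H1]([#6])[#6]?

Yes

The pattern [NX3;H1]([#6])[#6] describes a trivalent nitrogen with one H, bonded to two carbons — a secondary amine.
The molecule carries an N-methylamino group (-NHCH3), whose atoms satisfy every constraint of the query, so the pattern matches.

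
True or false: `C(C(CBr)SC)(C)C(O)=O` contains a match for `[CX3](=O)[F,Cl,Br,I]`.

The pattern [CX3](=O)[F,Cl,Br,I] describes a carbonyl carbon bonded to a halogen — an acyl halide.
The closest candidate here is a carboxylic acid group (-C(=O)OH), but the carbonyl is bonded to -OH, not to a halogen. No other fragment satisfies the full query, so there is no match.

False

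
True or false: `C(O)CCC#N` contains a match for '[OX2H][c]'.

False

The pattern [OX2H][c] describes a hydroxyl oxygen attached to an aromatic carbon — a phenol.
The closest candidate here is a hydroxyl group (-OH), but the -OH is on an aliphatic carbon, not an aromatic c. No other fragment satisfies the full query, so there is no match.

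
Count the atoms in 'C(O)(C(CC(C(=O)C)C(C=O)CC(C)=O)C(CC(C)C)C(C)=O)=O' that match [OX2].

The query [OX2] means: aliphatic oxygen with two total connections — ether, hydroxyl, or ester single-bond O.
Check the 24 heavy atoms by environment: 13× C (X4) → no; 5× C (X3) → no; 5× O (X1) → no; 1× O (X2) → match.
That gives 1 matching atom.

1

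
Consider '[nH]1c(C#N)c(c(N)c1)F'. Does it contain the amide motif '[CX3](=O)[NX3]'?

The pattern [CX3](=O)[NX3] describes a carbonyl carbon bonded to a trivalent nitrogen — an amide.
The closest candidate here is a nitrile (-C#N), but the nitrile N is NX1 (triple-bonded), not NX3. No other fragment satisfies the full query, so there is no match.

No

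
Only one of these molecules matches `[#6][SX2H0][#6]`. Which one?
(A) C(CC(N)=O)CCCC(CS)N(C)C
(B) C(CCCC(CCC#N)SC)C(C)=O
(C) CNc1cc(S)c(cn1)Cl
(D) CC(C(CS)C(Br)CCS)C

[#6][SX2H0][#6] describes an aliphatic sulfur bridging two carbons with no H on the sulfur (a thioether).
(A) has a thiol (-SH) but the sulfur has H1, not H0 bridging two carbons.
(B) contains a methylthio ether (-SCH3), which satisfies every atom and bond constraint.
(C) has a thiol (-SH) but the sulfur has H1, not H0 bridging two carbons.
(D) has a thiol (-SH) but the sulfur has H1, not H0 bridging two carbons.
So the answer is (B).

B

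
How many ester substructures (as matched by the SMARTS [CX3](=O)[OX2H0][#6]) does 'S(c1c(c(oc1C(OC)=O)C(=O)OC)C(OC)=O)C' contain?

[CX3](=O)[OX2H0][#6] is the SMARTS for an ester: a carbonyl carbon bonded to an oxygen that is itself bonded to carbon (no H on that O).
The molecule carries 3 separate instances of a methyl-ester group (-C(=O)OCH3) meeting every constraint; each maps to a distinct set of atoms, giving 3 matches.

3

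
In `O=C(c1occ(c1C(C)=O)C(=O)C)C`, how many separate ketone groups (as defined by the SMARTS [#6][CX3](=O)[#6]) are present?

3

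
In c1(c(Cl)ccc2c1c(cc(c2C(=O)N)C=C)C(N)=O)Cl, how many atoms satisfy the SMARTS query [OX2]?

Check the 20 heavy atoms by environment: 10× c (aromatic, X3) → no; 4× C (X3) → no; 2× O (X1) → no; 2× N (X3) → no; 2× Cl (X1) → no.
No environment satisfies the query, so 0 matching atoms.

0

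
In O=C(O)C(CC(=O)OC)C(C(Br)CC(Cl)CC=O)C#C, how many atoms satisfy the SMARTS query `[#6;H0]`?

The query [#6;H0] means: any carbon with no attached hydrogen.
Check the 20 heavy atoms by environment: 3× C (H2) → no; 6× C (H1) → no; 3× C (H0) → match; 4× O (H0) → no; 1× C (H3) → no; 1× Cl (H0) → no; 1× O (H1) → no; 1× Br (H0) → no.
That gives 3 matching atoms.

3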